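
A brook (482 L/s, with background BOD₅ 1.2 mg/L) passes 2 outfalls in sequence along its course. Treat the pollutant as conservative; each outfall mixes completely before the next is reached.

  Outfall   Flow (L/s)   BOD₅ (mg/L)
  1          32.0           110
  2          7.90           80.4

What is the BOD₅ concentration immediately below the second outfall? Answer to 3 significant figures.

9.07 mg/L

Below outfall 1: Q → 514.0 L/s, C = (482.0·1.200 + 32.00·110.0)/514.0 = 7.974 mg/L.
Below outfall 2: Q → 521.9 L/s, C = (514.0·7.974 + 7.900·80.40)/521.9 = 9.070 mg/L.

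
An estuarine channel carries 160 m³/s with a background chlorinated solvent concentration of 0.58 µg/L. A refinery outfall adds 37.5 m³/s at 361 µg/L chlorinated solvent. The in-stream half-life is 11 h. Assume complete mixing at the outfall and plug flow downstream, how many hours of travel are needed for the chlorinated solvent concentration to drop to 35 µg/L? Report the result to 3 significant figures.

Flow-weighted average: C = (160.0·0.5800 + 37.50·361.0) / 197.5 = 13630/197.5 = 69.01 µg/L.
Half-life 11 h → k = ln 2 / 11 = 0.06301 h⁻¹ = 1.512 d⁻¹.
69.01·exp(−k·t) = 35 → t = ln(69.01/35)/k = 38790 s = 10.77 h.

10.8 h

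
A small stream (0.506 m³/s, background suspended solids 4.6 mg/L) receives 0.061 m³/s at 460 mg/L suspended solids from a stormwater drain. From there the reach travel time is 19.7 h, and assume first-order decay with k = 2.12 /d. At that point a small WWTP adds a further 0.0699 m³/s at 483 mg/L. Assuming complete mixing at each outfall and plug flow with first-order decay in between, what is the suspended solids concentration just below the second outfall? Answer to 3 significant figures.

61.4 mg/L

After mixing, C = (0.5060·4.600 + 0.06100·460.0) / 0.5670 = 30.39/0.5670 = 53.59 mg/L; combined flow 0.5670 m³/s.
First-order decay: C = 53.59·exp(−k·t) = 53.59·0.1755 = 9.405 mg/L.
At the second outfall, C = (0.5670·9.405 + 0.06990·483.0) / (0.5670 + 0.06990) = 61.38 mg/L.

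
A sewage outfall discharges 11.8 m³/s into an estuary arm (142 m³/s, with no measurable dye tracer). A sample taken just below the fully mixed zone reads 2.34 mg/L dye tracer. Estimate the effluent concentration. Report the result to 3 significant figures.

30.5 mg/L

Mass balance: 142.0·0 + 11.80·Cₑ = 153.8·2.340
→ Cₑ = (153.8·2.340 − 142.0·0) / 11.80 = 30.50 mg/L.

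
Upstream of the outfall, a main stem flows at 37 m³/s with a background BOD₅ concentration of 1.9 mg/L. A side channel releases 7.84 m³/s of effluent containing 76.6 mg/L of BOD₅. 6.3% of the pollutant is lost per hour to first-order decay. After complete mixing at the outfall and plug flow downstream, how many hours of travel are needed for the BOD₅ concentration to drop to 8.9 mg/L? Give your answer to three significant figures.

Mass balance: C = (37.00·1.900 + 7.840·76.60) / 44.84 = 670.8/44.84 = 14.96 mg/L.
6.3%/h lost → k = −ln(1 − 0.063) = 0.06507 h⁻¹.
14.96·exp(−k·t) = 8.9 → t = ln(14.96/8.9)/k = 28730 s = 7.982 h.

7.98 h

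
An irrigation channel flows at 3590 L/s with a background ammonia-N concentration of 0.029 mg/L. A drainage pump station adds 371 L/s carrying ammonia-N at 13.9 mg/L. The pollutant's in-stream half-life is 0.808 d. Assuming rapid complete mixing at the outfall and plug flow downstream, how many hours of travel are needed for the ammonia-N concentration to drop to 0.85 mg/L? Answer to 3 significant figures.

12.5 h

Mass balance: C = (3590·0.02900 + 371.0·13.90) / 3961 = 5261/3961 = 1.328 mg/L.
Half-life 0.808 d → k = ln 2 / 0.808 = 0.8579 d⁻¹.
1.328·exp(−k·t) = 0.85 → t = ln(1.328/0.85)/k = 44950 s = 12.49 h.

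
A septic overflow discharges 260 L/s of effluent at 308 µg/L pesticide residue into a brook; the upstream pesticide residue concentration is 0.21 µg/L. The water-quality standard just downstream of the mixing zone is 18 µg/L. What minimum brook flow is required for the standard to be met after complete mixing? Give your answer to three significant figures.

4240 L/s

Set C_mix = 18: (Q·0.2100 + 260.0·308.0) / (Q + 260.0) = 18
→ Q = 260.0·(308.0 − 18)/(18 − 0.2100) = 4238 L/s.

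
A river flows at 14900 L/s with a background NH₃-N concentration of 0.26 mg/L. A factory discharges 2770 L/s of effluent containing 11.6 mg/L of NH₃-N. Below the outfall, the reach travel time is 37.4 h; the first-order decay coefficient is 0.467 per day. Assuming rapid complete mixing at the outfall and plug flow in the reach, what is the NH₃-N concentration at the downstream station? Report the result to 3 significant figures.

0.984 mg/L

After mixing, C = (14900·0.2600 + 2770·11.60) / 17670 = 36010/17670 = 2.038 mg/L.
First-order decay: C = 2.038·exp(−k·t) = 2.038·0.4830 = 0.9842 mg/L.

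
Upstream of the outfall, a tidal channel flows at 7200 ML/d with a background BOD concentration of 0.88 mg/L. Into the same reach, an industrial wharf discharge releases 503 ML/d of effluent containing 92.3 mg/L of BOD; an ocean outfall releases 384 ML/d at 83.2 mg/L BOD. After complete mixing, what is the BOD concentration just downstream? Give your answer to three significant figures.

Mixed concentration C = ΣQC/ΣQ = (7200·0.8800 + 503.0·92.30 + 384.0·83.20) / 8087 = 84710/8087 = 10.48 mg/L.

10.5 mg/L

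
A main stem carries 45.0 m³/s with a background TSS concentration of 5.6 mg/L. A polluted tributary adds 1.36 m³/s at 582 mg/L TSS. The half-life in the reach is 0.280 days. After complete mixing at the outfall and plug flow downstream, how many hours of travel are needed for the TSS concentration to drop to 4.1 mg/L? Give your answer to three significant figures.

Mass balance: C = (45.00·5.600 + 1.360·582.0) / 46.36 = 1044/46.36 = 22.51 mg/L.
Half-life 0.280 d → k = ln 2 / 0.280 = 2.476 d⁻¹.
22.51·exp(−k·t) = 4.1 → t = ln(22.51/4.1)/k = 59440 s = 16.51 h.

16.5 h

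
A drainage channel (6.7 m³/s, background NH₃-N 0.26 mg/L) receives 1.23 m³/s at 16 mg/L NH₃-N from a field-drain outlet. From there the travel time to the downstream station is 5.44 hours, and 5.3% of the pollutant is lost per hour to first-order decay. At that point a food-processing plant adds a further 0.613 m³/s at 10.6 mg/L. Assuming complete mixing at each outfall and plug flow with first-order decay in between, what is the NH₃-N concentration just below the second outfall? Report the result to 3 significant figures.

Mass balance: C = (6.700·0.2600 + 1.230·16.00) / 7.930 = 21.42/7.930 = 2.701 mg/L; combined flow 7.930 m³/s.
5.3%/h lost → k = −ln(1 − 0.053) = 0.05446 h⁻¹.
Decay over the reach: 2.701·exp(−kt) = 2.701·0.7436 = 2.009 mg/L.
At the second outfall, C = (7.930·2.009 + 0.6130·10.60) / (7.930 + 0.6130) = 2.625 mg/L.

2.63 mg/L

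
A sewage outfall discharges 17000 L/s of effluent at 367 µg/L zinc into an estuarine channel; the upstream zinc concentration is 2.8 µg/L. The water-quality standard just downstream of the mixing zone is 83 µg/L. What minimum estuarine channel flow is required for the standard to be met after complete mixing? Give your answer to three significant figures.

60200 L/s

Set C_mix = 83: (Q·2.800 + 17000·367.0) / (Q + 17000) = 83
→ Q = 17000·(367.0 − 83)/(83 − 2.800) = 60200 L/s.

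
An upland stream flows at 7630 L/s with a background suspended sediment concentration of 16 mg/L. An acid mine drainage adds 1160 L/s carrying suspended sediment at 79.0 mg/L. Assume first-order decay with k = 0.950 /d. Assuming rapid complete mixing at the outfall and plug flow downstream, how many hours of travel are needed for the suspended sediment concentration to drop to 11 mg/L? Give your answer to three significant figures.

20.0 h

Mixed concentration C = ΣQC/ΣQ = (7630·16.00 + 1160·79.00) / 8790 = 213700/8790 = 24.31 mg/L.
24.31·exp(−k·t) = 11 → t = ln(24.31/11)/k = 72140 s = 20.04 h.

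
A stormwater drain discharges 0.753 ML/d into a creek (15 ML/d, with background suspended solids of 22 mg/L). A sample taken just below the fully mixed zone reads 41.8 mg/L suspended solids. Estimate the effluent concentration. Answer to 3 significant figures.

Mass balance: 15.00·22.00 + 0.7530·Cₑ = 15.75·41.80
→ Cₑ = (15.75·41.80 − 15.00·22.00) / 0.7530 = 436.2 mg/L.

436 mg/L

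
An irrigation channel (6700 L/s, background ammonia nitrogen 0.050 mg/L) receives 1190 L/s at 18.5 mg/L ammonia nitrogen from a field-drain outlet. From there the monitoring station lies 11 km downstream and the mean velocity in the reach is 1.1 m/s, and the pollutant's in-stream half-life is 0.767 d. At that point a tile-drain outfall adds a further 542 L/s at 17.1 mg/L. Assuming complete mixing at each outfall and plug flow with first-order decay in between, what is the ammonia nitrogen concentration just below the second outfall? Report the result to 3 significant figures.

3.49 mg/L

Mixed concentration C = ΣQC/ΣQ = (6700·0.05000 + 1190·18.50) / 7890 = 22350/7890 = 2.833 mg/L; combined flow 7890 L/s.
Travel time t = 11·1000 / 1.1 = 10000 s = 2.778 h.
Half-life 0.767 d → k = ln 2 / 0.767 = 0.9037 d⁻¹.
Decay over the reach: 2.833·exp(−kt) = 2.833·0.9007 = 2.551 mg/L.
Second outfall: C = (7890·2.551 + 542.0·17.10)/8432 = 3.487 mg/L.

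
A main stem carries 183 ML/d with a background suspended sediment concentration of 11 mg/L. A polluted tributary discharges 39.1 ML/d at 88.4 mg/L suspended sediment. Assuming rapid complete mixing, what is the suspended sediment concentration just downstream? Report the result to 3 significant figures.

24.6 mg/L

Flow-weighted average: C = (183.0·11.00 + 39.10·88.40) / 222.1 = 5469/222.1 = 24.63 mg/L.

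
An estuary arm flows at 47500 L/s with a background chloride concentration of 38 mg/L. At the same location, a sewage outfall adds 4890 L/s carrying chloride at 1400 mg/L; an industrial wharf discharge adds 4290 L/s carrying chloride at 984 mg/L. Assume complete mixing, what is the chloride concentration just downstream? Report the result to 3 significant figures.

Mass balance: C = (47500·38.00 + 4890·1400 + 4290·984.0) / 56680 = 12870000/56680 = 227.1 mg/L.

227 mg/L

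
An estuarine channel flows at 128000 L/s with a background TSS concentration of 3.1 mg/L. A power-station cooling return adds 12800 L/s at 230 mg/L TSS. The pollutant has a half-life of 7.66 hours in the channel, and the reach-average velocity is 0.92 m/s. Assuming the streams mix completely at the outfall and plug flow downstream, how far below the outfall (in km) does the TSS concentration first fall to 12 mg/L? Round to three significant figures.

25.0 km

Mixed concentration C = ΣQC/ΣQ = (128000·3.100 + 12800·230.0) / 140800 = 3341000/140800 = 23.73 mg/L.
Half-life 7.66 h → k = ln 2 / 7.66 = 0.09049 h⁻¹ = 2.172 d⁻¹.
Set 23.73·exp(−k·t) = 12 → t = ln(23.73/12)/k = 27120 s = 7.534 h.
Distance = v·t = 0.92·27120 = 24950 m = 24.95 km.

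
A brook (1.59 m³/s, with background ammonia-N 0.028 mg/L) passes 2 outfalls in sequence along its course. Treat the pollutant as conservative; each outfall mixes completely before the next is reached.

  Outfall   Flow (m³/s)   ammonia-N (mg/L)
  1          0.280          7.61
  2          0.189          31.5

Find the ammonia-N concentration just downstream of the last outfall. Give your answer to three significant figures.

3.95 mg/L

Below outfall 1: Q → 1.870 m³/s, C = (1.590·0.02800 + 0.2800·7.610)/1.870 = 1.163 mg/L.
Below outfall 2: Q → 2.059 m³/s, C = (1.870·1.163 + 0.1890·31.50)/2.059 = 3.948 mg/L.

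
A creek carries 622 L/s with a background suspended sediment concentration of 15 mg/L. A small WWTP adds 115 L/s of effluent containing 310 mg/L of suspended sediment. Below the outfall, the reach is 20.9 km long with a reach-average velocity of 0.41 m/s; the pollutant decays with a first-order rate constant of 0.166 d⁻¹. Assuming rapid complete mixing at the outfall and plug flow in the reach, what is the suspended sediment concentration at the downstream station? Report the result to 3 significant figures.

After mixing, C = (622.0·15.00 + 115.0·310.0) / 737.0 = 44980/737.0 = 61.03 mg/L.
Travel time t = 20.9·1000 / 0.41 = 50980 s = 14.16 h.
After decay, C = 61.03 × e^(−kt) = 61.03 × 0.9067 = 55.34 mg/L.

55.3 mg/L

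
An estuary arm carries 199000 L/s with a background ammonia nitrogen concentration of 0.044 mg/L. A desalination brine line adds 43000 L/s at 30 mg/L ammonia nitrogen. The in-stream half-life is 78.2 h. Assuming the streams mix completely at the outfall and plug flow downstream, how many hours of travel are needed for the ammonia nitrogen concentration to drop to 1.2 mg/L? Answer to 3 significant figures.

After mixing, C = (199000·0.04400 + 43000·30.00) / 242000 = 1299000/242000 = 5.367 mg/L.
Half-life 78.2 h → k = ln 2 / 78.2 = 0.008864 h⁻¹ = 0.2127 d⁻¹.
5.367·exp(−k·t) = 1.2 → t = ln(5.367/1.2)/k = 608400 s = 169.0 h.

169 h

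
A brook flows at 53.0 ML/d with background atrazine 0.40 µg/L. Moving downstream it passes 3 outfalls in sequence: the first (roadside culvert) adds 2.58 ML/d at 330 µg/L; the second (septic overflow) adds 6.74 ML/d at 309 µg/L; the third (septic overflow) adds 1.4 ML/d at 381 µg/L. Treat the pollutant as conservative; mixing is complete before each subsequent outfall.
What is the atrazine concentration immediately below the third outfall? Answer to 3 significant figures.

Below outfall 1: Q → 55.58 ML/d, C = (53.00·0.4000 + 2.580·330.0)/55.58 = 15.70 µg/L.
Below outfall 2: Q → 62.32 ML/d, C = (55.58·15.70 + 6.740·309.0)/62.32 = 47.42 µg/L.
Below outfall 3: Q → 63.72 ML/d, C = (62.32·47.42 + 1.400·381.0)/63.72 = 54.75 µg/L.

54.7 µg/L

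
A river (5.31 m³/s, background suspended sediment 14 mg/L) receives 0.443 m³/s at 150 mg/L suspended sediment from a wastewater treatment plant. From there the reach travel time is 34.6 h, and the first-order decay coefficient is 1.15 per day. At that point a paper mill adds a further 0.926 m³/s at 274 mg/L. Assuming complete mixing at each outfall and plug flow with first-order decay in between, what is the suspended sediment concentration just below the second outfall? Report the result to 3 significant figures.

Conservation of mass: C = (5.310·14.00 + 0.4430·150.0) / 5.753 = 140.8/5.753 = 24.47 mg/L; combined flow 5.753 m³/s.
First-order decay: C = 24.47·exp(−k·t) = 24.47·0.1905 = 4.663 mg/L.
Second outfall: C = (5.753·4.663 + 0.9260·274.0)/6.679 = 42.00 mg/L.

42.0 mg/L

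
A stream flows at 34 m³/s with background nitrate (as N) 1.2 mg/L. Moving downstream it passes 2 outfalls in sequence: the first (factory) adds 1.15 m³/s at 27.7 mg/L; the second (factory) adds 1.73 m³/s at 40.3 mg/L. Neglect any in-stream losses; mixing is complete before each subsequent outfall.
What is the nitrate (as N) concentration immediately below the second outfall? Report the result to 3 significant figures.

3.86 mg/L

Outfall 1: combined Q = 35.15 m³/s; C = (34.00·1.200 + 1.150·27.70)/35.15 = 2.067 mg/L.
Outfall 2: combined Q = 36.88 m³/s; C = (35.15·2.067 + 1.730·40.30)/36.88 = 3.860 mg/L.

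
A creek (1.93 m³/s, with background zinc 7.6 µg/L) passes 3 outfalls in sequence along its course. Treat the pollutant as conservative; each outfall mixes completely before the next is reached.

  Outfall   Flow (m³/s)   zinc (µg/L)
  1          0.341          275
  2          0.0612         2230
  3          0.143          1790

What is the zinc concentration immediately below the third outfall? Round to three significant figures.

202 µg/L

After outfall 1: Q = 1.930 + 0.3410 = 2.271 m³/s; C = (1.930·7.600 + 0.3410·275.0)/2.271 = 47.75 µg/L.
After outfall 2: Q = 2.271 + 0.06120 = 2.332 m³/s; C = (2.271·47.75 + 0.06120·2230)/2.332 = 105.0 µg/L.
After outfall 3: Q = 2.332 + 0.1430 = 2.475 m³/s; C = (2.332·105.0 + 0.1430·1790)/2.475 = 202.4 µg/L.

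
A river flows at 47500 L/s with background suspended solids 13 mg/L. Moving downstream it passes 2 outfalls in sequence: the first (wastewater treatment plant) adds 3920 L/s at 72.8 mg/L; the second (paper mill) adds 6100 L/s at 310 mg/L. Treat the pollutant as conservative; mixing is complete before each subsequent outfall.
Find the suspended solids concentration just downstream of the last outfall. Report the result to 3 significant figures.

48.6 mg/L

Outfall 1: combined Q = 51420 L/s; C = (47500·13.00 + 3920·72.80)/51420 = 17.56 mg/L.
Outfall 2: combined Q = 57520 L/s; C = (51420·17.56 + 6100·310.0)/57520 = 48.57 mg/L.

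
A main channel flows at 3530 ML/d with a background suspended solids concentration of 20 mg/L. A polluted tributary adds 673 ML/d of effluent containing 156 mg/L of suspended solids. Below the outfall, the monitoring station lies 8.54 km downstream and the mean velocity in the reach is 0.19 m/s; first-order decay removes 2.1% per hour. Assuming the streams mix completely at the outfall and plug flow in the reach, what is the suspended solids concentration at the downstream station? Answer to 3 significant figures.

After mixing, C = (3530·20.00 + 673.0·156.0) / 4203 = 175600/4203 = 41.78 mg/L.
Travel time t = 8.54·1000 / 0.19 = 44950 s = 12.49 h.
2.1%/h lost → k = −ln(1 − 0.021) = 0.02122 h⁻¹.
Decay over the reach: 41.78·exp(−kt) = 41.78·0.7672 = 32.05 mg/L.

32.1 mg/L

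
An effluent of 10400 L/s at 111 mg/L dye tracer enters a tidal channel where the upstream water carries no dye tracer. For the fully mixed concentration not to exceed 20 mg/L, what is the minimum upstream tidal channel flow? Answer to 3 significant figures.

47300 L/s

Set C_mix = 20: (Q·0 + 10400·111.0) / (Q + 10400) = 20
→ Q = 10400·(111.0 − 20)/(20 − 0) = 47320 L/s.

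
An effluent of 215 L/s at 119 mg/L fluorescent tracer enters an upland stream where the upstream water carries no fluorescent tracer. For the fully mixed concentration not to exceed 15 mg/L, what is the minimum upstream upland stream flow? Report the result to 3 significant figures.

1490 L/s

Set C_mix = 15: (Q·0 + 215.0·119.0) / (Q + 215.0) = 15
→ Q = 215.0·(119.0 − 15)/(15 − 0) = 1491 L/s.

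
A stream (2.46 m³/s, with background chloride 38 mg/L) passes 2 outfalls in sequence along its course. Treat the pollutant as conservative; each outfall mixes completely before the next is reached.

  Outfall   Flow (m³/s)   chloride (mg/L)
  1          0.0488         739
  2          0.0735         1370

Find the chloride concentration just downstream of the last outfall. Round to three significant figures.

Outfall 1: combined Q = 2.509 m³/s; C = (2.460·38.00 + 0.04880·739.0)/2.509 = 51.64 mg/L.
Outfall 2: combined Q = 2.582 m³/s; C = (2.509·51.64 + 0.07350·1370)/2.582 = 89.16 mg/L.

89.2 mg/L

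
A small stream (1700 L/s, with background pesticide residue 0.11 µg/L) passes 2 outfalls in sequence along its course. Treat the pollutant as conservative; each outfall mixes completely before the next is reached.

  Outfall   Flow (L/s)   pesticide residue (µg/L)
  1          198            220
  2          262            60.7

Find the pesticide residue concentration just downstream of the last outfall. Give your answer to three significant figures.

27.6 µg/L

Below outfall 1: Q → 1898 L/s, C = (1700·0.1100 + 198.0·220.0)/1898 = 23.05 µg/L.
Below outfall 2: Q → 2160 L/s, C = (1898·23.05 + 262.0·60.70)/2160 = 27.62 µg/L.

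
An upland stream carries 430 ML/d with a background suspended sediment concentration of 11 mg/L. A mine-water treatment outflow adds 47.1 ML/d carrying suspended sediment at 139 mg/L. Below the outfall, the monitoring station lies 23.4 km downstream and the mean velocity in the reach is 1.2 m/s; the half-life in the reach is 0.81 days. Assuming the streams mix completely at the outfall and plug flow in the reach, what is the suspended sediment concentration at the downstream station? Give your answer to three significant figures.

19.5 mg/L

Mixed concentration C = ΣQC/ΣQ = (430.0·11.00 + 47.10·139.0) / 477.1 = 11280/477.1 = 23.64 mg/L.
Travel time t = 23.4·1000 / 1.2 = 19500 s = 5.417 h.
Half-life 0.81 d → k = ln 2 / 0.81 = 0.8557 d⁻¹.
After decay, C = 23.64 × e^(−kt) = 23.64 × 0.8244 = 19.49 mg/L.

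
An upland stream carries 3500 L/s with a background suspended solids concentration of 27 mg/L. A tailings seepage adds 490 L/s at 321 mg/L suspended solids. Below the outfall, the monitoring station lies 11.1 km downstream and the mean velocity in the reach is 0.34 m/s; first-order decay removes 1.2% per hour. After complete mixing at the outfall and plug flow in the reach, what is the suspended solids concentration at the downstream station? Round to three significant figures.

56.6 mg/L

Conservation of mass: C = (3500·27.00 + 490.0·321.0) / 3990 = 251800/3990 = 63.11 mg/L.
Travel time t = 11.1·1000 / 0.34 = 32650 s = 9.069 h.
1.2%/h lost → k = −ln(1 − 0.012) = 0.01207 h⁻¹.
First-order decay: C = 63.11·exp(−k·t) = 63.11·0.8963 = 56.56 mg/L.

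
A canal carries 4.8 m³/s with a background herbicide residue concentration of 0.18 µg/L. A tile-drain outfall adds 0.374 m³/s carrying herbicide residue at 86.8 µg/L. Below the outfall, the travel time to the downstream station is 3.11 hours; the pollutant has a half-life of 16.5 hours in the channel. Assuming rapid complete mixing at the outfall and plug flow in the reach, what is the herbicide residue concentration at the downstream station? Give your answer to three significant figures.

Conservation of mass: C = (4.800·0.1800 + 0.3740·86.80) / 5.174 = 33.33/5.174 = 6.441 µg/L.
Half-life 16.5 h → k = ln 2 / 16.5 = 0.04201 h⁻¹ = 1.008 d⁻¹.
Applying C = C₀e^(−kt): 6.441 × 0.8775 = 5.652 µg/L.

5.65 µg/L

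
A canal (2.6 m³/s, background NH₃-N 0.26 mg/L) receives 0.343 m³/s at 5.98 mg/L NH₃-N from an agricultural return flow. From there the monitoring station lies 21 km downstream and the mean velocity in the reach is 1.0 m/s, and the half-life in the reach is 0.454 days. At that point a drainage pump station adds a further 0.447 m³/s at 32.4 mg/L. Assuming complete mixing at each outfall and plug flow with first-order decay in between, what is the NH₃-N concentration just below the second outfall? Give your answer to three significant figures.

4.83 mg/L

After mixing, C = (2.600·0.2600 + 0.3430·5.980) / 2.943 = 2.727/2.943 = 0.9267 mg/L; combined flow 2.943 m³/s.
Travel time t = 21·1000 / 1.0 = 21000 s = 5.833 h.
Half-life 0.454 d → k = ln 2 / 0.454 = 1.527 d⁻¹.
Applying C = C₀e^(−kt): 0.9267 × 0.6900 = 0.6394 mg/L.
At the second outfall, C = (2.943·0.6394 + 0.4470·32.40) / (2.943 + 0.4470) = 4.827 mg/L.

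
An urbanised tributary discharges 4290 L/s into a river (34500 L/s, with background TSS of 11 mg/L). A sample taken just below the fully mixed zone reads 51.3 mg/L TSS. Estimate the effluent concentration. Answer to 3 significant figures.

375 mg/L

Mass balance: 34500·11.00 + 4290·Cₑ = 38790·51.30
→ Cₑ = (38790·51.30 − 34500·11.00) / 4290 = 375.4 mg/L.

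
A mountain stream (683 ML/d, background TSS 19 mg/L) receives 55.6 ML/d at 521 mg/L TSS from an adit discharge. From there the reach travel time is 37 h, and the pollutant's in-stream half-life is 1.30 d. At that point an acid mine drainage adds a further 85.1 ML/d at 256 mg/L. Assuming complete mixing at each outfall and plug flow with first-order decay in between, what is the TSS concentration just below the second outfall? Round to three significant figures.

Conservation of mass: C = (683.0·19.00 + 55.60·521.0) / 738.6 = 41940/738.6 = 56.79 mg/L; combined flow 738.6 ML/d.
Half-life 1.30 d → k = ln 2 / 1.30 = 0.5332 d⁻¹.
After decay, C = 56.79 × e^(−kt) = 56.79 × 0.4396 = 24.96 mg/L.
At the second outfall, C = (738.6·24.96 + 85.10·256.0) / (738.6 + 85.10) = 48.83 mg/L.

48.8 mg/L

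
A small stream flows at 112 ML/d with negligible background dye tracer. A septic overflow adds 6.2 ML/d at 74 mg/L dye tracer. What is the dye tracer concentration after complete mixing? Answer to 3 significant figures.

Conservation of mass: C = (112.0·0 + 6.200·74.00) / 118.2 = 458.8/118.2 = 3.882 mg/L.

3.88 mg/L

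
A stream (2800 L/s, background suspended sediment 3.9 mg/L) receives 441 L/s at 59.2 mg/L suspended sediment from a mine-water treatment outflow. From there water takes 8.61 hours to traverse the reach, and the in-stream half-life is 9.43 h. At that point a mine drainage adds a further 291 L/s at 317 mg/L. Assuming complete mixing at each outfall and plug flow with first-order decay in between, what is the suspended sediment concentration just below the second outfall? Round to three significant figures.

Mixed concentration C = ΣQC/ΣQ = (2800·3.900 + 441.0·59.20) / 3241 = 37030/3241 = 11.42 mg/L; combined flow 3241 L/s.
Half-life 9.43 h → k = ln 2 / 9.43 = 0.07350 h⁻¹ = 1.764 d⁻¹.
After decay, C = 11.42 × e^(−kt) = 11.42 × 0.5311 = 6.067 mg/L.
At the second outfall, C = (3241·6.067 + 291.0·317.0) / (3241 + 291.0) = 31.68 mg/L.

31.7 mg/L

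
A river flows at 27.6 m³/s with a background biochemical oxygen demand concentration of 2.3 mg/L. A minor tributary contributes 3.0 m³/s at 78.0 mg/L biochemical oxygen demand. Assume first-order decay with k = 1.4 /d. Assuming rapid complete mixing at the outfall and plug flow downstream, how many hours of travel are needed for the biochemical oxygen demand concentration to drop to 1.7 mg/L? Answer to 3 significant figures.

After mixing, C = (27.60·2.300 + 3.000·78.00) / 30.60 = 297.5/30.60 = 9.722 mg/L.
9.722·exp(−k·t) = 1.7 → t = ln(9.722/1.7)/k = 107600 s = 29.89 h.

29.9 h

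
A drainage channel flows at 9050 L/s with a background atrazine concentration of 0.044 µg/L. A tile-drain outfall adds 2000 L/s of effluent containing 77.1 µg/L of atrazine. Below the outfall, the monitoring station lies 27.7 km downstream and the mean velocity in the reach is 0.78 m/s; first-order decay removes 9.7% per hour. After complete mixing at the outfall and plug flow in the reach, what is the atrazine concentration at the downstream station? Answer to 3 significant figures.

Mixed concentration C = ΣQC/ΣQ = (9050·0.04400 + 2000·77.10) / 11050 = 154600/11050 = 13.99 µg/L.
Travel time t = 27.7·1000 / 0.78 = 35510 s = 9.865 h.
9.7%/h lost → k = −ln(1 − 0.097) = 0.1020 h⁻¹.
Applying C = C₀e^(−kt): 13.99 × 0.3655 = 5.113 µg/L.

5.11 µg/L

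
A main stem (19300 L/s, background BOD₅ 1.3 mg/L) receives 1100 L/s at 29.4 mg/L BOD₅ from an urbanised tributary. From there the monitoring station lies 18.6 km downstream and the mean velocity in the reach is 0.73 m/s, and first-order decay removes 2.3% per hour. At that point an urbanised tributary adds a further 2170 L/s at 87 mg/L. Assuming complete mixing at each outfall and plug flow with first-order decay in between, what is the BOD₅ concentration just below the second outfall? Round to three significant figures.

10.5 mg/L

Mass balance: C = (19300·1.300 + 1100·29.40) / 20400 = 57430/20400 = 2.815 mg/L; combined flow 20400 L/s.
Travel time t = 18.6·1000 / 0.73 = 25480 s = 7.078 h.
2.3%/h lost → k = −ln(1 − 0.023) = 0.02327 h⁻¹.
Decay over the reach: 2.815·exp(−kt) = 2.815·0.8482 = 2.388 mg/L.
At the second outfall, C = (20400·2.388 + 2170·87.00) / (20400 + 2170) = 10.52 mg/L.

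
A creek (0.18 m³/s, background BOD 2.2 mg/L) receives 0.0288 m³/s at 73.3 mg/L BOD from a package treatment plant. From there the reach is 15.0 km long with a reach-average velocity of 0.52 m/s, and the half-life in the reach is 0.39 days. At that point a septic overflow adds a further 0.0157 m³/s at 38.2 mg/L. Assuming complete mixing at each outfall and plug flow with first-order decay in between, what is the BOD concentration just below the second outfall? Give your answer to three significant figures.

Conservation of mass: C = (0.1800·2.200 + 0.02880·73.30) / 0.2088 = 2.507/0.2088 = 12.01 mg/L; combined flow 0.2088 m³/s.
Travel time t = 15.0·1000 / 0.52 = 28850 s = 8.013 h.
Half-life 0.39 d → k = ln 2 / 0.39 = 1.777 d⁻¹.
After decay, C = 12.01 × e^(−kt) = 12.01 × 0.5525 = 6.633 mg/L.
At the second outfall, C = (0.2088·6.633 + 0.01570·38.20) / (0.2088 + 0.01570) = 8.841 mg/L.

8.84 mg/L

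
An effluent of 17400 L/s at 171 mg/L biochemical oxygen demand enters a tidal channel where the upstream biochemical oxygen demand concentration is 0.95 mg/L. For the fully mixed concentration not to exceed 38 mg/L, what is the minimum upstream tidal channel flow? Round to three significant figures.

62500 L/s

Set C_mix = 38: (Q·0.9500 + 17400·171.0) / (Q + 17400) = 38
→ Q = 17400·(171.0 − 38)/(38 − 0.9500) = 62460 L/s.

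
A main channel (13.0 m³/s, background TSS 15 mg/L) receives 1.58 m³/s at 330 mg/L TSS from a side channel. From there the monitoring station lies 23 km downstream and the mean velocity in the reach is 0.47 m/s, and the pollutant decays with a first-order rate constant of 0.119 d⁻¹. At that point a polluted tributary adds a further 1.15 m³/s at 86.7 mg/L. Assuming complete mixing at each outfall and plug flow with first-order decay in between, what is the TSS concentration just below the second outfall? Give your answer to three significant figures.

48.9 mg/L

Mass balance: C = (13.00·15.00 + 1.580·330.0) / 14.58 = 716.4/14.58 = 49.14 mg/L; combined flow 14.58 m³/s.
Travel time t = 23·1000 / 0.47 = 48940 s = 13.59 h.
First-order decay: C = 49.14·exp(−k·t) = 49.14·0.9348 = 45.93 mg/L.
Second outfall: C = (14.58·45.93 + 1.150·86.70)/15.73 = 48.91 mg/L.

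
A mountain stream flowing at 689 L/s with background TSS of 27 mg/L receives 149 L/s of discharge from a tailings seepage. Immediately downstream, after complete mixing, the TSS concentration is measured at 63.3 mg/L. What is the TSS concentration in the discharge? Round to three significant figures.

231 mg/L

Mass balance: 689.0·27.00 + 149.0·Cₑ = 838.0·63.30
→ Cₑ = (838.0·63.30 − 689.0·27.00) / 149.0 = 231.2 mg/L.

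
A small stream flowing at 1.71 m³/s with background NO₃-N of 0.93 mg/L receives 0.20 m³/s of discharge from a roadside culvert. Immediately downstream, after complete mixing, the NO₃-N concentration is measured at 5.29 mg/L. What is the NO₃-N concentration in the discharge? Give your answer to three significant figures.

Mass balance: 1.710·0.9300 + 0.2000·Cₑ = 1.910·5.290
→ Cₑ = (1.910·5.290 − 1.710·0.9300) / 0.2000 = 42.57 mg/L.

42.6 mg/L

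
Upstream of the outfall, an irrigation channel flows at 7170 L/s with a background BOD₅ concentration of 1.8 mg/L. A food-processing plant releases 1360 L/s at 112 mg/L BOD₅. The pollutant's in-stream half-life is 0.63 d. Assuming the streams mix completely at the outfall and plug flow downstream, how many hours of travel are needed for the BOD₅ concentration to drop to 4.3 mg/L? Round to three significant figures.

32.8 h

Conservation of mass: C = (7170·1.800 + 1360·112.0) / 8530 = 165200/8530 = 19.37 mg/L.
Half-life 0.63 d → k = ln 2 / 0.63 = 1.100 d⁻¹.
19.37·exp(−k·t) = 4.3 → t = ln(19.37/4.3)/k = 118200 s = 32.83 h.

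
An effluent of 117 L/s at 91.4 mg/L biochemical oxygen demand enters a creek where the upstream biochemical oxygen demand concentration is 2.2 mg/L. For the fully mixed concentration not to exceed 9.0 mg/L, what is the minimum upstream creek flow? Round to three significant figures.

1420 L/s

Set C_mix = 9.0: (Q·2.200 + 117.0·91.40) / (Q + 117.0) = 9.0
→ Q = 117.0·(91.40 − 9.0)/(9.0 − 2.200) = 1418 L/s.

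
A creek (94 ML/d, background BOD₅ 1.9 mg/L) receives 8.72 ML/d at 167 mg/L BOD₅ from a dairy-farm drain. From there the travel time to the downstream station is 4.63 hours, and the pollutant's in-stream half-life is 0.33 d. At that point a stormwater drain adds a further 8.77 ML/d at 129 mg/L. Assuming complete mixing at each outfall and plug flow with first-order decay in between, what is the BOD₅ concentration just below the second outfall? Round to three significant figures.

19.9 mg/L

Mass balance: C = (94.00·1.900 + 8.720·167.0) / 102.7 = 1635/102.7 = 15.92 mg/L; combined flow 102.7 ML/d.
Half-life 0.33 d → k = ln 2 / 0.33 = 2.100 d⁻¹.
Applying C = C₀e^(−kt): 15.92 × 0.6668 = 10.61 mg/L.
Second outfall: C = (102.7·10.61 + 8.770·129.0)/111.5 = 19.93 mg/L.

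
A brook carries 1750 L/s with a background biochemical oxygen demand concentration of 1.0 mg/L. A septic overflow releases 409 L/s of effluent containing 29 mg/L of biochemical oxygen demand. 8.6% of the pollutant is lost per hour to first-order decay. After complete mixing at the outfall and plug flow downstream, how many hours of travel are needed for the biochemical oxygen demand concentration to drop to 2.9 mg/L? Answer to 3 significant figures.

Flow-weighted average: C = (1750·1.000 + 409.0·29.00) / 2159 = 13610/2159 = 6.304 mg/L.
8.6%/h lost → k = −ln(1 − 0.086) = 0.08992 h⁻¹.
6.304·exp(−k·t) = 2.9 → t = ln(6.304/2.9)/k = 31090 s = 8.635 h.

8.64 h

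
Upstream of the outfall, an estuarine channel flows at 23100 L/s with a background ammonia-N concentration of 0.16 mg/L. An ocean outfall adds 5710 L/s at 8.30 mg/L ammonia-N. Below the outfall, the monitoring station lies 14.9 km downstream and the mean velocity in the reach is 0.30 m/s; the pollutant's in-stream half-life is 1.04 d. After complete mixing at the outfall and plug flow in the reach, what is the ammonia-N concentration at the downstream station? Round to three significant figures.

After mixing, C = (23100·0.1600 + 5710·8.300) / 28810 = 51090/28810 = 1.773 mg/L.
Travel time t = 14.9·1000 / 0.30 = 49670 s = 13.80 h.
Half-life 1.04 d → k = ln 2 / 1.04 = 0.6665 d⁻¹.
After decay, C = 1.773 × e^(−kt) = 1.773 × 0.6817 = 1.209 mg/L.

1.21 mg/L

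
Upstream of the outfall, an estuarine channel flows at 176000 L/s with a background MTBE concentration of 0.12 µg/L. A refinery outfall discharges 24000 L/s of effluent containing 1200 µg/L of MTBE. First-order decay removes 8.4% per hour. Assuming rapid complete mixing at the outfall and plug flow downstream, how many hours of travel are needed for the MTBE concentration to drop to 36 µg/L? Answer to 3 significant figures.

15.8 h

Flow-weighted average: C = (176000·0.1200 + 24000·1200) / 200000 = 28820000/200000 = 144.1 µg/L.
8.4%/h lost → k = −ln(1 − 0.084) = 0.08774 h⁻¹.
144.1·exp(−k·t) = 36 → t = ln(144.1/36)/k = 56910 s = 15.81 h.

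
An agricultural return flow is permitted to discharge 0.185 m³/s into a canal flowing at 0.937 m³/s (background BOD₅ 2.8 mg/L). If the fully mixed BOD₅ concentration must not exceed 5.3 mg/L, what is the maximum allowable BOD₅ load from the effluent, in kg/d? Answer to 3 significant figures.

287 kg/d

Mass balance at the limit: 0.9370·2.800 + 0.1850·Cₑ = 1.122·5.3 → Cₑ = 17.96 mg/L.
Load = 0.1850 m³/s × 17.96 g/m³ × 86 400 s/d = 287.1 kg/d.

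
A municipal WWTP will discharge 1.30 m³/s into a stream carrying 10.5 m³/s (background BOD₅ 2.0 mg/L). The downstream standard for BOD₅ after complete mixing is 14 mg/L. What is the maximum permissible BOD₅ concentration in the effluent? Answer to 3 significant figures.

111 mg/L

At the limit, (Qr·Cr + Qe·Cₑ)/(Qr + Qe) = 14:
Cₑ = (11.80·14 − 10.50·2.000) / 1.300 = 110.9 mg/L.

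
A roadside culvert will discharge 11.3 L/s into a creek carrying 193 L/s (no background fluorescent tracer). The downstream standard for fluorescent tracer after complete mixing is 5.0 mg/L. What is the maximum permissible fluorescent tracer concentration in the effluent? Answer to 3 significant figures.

90.4 mg/L

At the limit, (Qr·Cr + Qe·Cₑ)/(Qr + Qe) = 5.0:
Cₑ = (204.3·5.0 − 193.0·0) / 11.30 = 90.40 mg/L.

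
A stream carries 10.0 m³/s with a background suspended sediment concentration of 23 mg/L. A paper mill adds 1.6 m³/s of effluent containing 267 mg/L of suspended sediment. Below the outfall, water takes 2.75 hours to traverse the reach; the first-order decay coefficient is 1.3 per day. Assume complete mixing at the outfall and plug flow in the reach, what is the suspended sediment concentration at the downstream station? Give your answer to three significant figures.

Conservation of mass: C = (10.00·23.00 + 1.600·267.0) / 11.60 = 657.2/11.60 = 56.66 mg/L.
Applying C = C₀e^(−kt): 56.66 × 0.8616 = 48.81 mg/L.

48.8 mg/L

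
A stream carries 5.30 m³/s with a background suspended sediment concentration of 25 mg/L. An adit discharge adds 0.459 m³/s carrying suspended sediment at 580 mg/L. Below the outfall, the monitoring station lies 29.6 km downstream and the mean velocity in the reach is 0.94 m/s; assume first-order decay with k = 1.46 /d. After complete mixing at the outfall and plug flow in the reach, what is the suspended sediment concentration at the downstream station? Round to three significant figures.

Conservation of mass: C = (5.300·25.00 + 0.4590·580.0) / 5.759 = 398.7/5.759 = 69.23 mg/L.
Travel time t = 29.6·1000 / 0.94 = 31490 s = 8.747 h.
First-order decay: C = 69.23·exp(−k·t) = 69.23·0.5874 = 40.67 mg/L.

40.7 mg/L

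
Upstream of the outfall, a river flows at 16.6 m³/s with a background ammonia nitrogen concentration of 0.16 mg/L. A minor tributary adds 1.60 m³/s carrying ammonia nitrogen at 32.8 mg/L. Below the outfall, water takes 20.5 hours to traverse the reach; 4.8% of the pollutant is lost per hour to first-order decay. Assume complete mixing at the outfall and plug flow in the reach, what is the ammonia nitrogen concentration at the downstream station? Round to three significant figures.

1.11 mg/L

Mass balance: C = (16.60·0.1600 + 1.600·32.80) / 18.20 = 55.14/18.20 = 3.029 mg/L.
4.8%/h lost → k = −ln(1 − 0.048) = 0.04919 h⁻¹.
Applying C = C₀e^(−kt): 3.029 × 0.3648 = 1.105 mg/L.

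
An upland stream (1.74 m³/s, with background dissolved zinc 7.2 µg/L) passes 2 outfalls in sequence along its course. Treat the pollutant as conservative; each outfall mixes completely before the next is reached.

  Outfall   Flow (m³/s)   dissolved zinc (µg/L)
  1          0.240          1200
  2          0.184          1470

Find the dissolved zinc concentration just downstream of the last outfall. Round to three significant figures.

After outfall 1: Q = 1.740 + 0.2400 = 1.980 m³/s; C = (1.740·7.200 + 0.2400·1200)/1.980 = 151.8 µg/L.
After outfall 2: Q = 1.980 + 0.1840 = 2.164 m³/s; C = (1.980·151.8 + 0.1840·1470)/2.164 = 263.9 µg/L.

264 µg/L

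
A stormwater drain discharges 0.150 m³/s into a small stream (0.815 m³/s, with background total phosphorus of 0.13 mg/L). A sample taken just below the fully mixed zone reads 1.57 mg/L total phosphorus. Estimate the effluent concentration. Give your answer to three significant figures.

9.39 mg/L

Mass balance: 0.8150·0.1300 + 0.1500·Cₑ = 0.9650·1.570
→ Cₑ = (0.9650·1.570 − 0.8150·0.1300) / 0.1500 = 9.394 mg/L.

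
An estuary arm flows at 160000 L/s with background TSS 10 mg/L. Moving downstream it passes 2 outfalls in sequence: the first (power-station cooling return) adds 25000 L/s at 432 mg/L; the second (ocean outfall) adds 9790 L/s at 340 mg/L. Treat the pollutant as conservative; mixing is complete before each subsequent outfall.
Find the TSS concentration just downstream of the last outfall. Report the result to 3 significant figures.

Below outfall 1: Q → 185000 L/s, C = (160000·10.00 + 25000·432.0)/185000 = 67.03 mg/L.
Below outfall 2: Q → 194800 L/s, C = (185000·67.03 + 9790·340.0)/194800 = 80.75 mg/L.

80.7 mg/L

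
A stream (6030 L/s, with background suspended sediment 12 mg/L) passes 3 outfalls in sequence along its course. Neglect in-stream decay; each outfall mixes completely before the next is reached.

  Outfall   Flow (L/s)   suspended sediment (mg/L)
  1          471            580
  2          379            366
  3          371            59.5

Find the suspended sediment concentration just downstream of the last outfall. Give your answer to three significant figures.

69.8 mg/L

Outfall 1: combined Q = 6501 L/s; C = (6030·12.00 + 471.0·580.0)/6501 = 53.15 mg/L.
Outfall 2: combined Q = 6880 L/s; C = (6501·53.15 + 379.0·366.0)/6880 = 70.39 mg/L.
Outfall 3: combined Q = 7251 L/s; C = (6880·70.39 + 371.0·59.50)/7251 = 69.83 mg/L.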